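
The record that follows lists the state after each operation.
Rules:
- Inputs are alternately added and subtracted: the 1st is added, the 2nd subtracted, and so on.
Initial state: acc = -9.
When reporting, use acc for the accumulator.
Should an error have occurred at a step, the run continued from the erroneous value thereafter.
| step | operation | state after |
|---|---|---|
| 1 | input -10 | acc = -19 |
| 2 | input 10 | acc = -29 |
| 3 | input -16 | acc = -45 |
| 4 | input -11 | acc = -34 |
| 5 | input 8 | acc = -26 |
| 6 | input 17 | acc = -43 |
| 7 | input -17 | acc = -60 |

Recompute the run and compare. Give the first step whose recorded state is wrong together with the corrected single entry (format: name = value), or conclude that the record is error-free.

no error

Step 1: acc = -9 + -10 = -19 — consistent with the record.
Step 2: acc = -19 - 10 = -29 — consistent with the record.
Step 3: acc = -29 + -16 = -45 — no discrepancy.
Step 4: acc = -45 - -11 = -34 — confirmed correct.
Step 5: acc = -34 + 8 = -26 — consistent with the record.
Step 6: acc = -26 - 17 = -43 — confirmed correct.
Step 7: acc = -43 + -17 = -60 — same as recorded.
The recomputation confirms every line.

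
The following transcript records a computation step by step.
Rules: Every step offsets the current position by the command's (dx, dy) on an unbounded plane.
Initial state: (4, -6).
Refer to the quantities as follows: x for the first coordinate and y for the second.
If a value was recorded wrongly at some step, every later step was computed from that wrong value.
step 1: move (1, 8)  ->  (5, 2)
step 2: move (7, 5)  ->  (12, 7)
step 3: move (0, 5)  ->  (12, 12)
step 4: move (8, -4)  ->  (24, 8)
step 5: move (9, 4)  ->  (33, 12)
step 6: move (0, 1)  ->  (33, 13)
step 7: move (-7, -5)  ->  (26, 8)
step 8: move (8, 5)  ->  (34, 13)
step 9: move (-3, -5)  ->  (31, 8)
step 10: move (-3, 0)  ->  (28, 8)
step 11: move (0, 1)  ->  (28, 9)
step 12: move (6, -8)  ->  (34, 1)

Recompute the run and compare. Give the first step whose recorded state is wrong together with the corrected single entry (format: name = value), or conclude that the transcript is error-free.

step 4, x = 20

Recomputing the run from the initial state:
step 1: x = 5, y = 2
step 2: x = 12, y = 7
step 3: x = 12, y = 12
step 4: x = 20, y = 8
step 5: x = 29, y = 12
step 6: x = 29, y = 13
step 7: x = 22, y = 8
step 8: x = 30, y = 13
step 9: x = 27, y = 8
step 10: x = 24, y = 8
step 11: x = 24, y = 9
step 12: x = 30, y = 1
The first disagreement with the transcript is at step 4, where the value should be x = 20.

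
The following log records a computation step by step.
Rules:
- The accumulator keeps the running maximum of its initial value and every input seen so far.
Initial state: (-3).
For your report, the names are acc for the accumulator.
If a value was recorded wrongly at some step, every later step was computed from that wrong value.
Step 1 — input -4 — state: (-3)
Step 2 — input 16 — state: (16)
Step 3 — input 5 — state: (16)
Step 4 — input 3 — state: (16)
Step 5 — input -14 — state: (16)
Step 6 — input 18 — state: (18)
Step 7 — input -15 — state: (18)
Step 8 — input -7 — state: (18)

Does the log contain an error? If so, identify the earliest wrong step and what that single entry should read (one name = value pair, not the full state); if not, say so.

Recomputing the run from the initial state:
step 1: acc = -3
step 2: acc = 16
step 3: acc = 16
step 4: acc = 16
step 5: acc = 16
step 6: acc = 18
step 7: acc = 18
step 8: acc = 18
This matches the log at every step.

no error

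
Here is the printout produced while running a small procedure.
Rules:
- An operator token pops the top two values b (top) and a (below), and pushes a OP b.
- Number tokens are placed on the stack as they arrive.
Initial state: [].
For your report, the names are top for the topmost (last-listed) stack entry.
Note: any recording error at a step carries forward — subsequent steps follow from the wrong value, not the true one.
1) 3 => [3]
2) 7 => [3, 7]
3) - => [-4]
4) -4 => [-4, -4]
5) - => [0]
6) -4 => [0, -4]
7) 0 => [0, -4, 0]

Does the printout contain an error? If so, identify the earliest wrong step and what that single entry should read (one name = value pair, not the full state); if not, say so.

Step 1: push 3: top = 3 — verified.
Step 2: push 7: top = 7 — same as recorded.
Step 3: 3 - 7 = -4 — exactly as logged.
Step 4: push -4: top = -4 — agrees with the printout.
Step 5: -4 - -4 = 0 — same as recorded.
Step 6: push -4: top = -4 — verified.
Step 7: push 0: top = 0 — consistent with the printout.
Each recorded entry agrees with the recomputation.

no error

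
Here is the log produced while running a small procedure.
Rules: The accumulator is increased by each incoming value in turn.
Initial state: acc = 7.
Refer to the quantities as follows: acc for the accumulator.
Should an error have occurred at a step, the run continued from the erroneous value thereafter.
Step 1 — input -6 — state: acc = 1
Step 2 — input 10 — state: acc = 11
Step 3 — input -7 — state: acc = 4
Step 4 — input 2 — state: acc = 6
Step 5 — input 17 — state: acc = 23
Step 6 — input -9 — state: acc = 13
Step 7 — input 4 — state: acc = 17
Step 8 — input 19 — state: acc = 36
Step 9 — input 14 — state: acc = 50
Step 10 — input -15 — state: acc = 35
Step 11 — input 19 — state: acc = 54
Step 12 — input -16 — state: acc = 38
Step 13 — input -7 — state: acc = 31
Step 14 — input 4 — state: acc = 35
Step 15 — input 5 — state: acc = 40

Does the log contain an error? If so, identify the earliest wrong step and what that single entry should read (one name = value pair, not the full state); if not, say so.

Step 1: acc = 7 + -6 = 1 — checks out.
Step 2: acc = 1 + 10 = 11 — in agreement.
Step 3: acc = 11 + -7 = 4 — agrees with the log.
Step 4: acc = 4 + 2 = 6 — no discrepancy.
Step 5: acc = 6 + 17 = 23 — verified.
Step 6: acc = 23 + -9 = 14 — the log disagrees here.
First incorrect step: 6; the correct value is acc = 14.

step 6, acc = 14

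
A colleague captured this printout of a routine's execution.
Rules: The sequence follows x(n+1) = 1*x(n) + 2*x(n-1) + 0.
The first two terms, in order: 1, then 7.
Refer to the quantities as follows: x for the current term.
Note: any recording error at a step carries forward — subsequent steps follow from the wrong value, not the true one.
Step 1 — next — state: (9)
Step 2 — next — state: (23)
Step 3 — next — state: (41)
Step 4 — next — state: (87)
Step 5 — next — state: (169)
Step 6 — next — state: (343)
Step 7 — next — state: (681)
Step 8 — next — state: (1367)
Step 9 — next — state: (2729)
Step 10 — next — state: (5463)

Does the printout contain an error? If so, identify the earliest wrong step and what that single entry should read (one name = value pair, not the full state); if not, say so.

no error

1. x = 1*(7) + (2)*(1) + (0) = 9 (in agreement)
2. x = 1*(9) + (2)*(7) + (0) = 23 (confirmed correct)
3. x = 1*(23) + (2)*(9) + (0) = 41 (verified)
4. x = 1*(41) + (2)*(23) + (0) = 87 (same as recorded)
5. x = 1*(87) + (2)*(41) + (0) = 169 (no discrepancy)
6. x = 1*(169) + (2)*(87) + (0) = 343 (verified)
7. x = 1*(343) + (2)*(169) + (0) = 681 (no discrepancy)
8. x = 1*(681) + (2)*(343) + (0) = 1367 (confirmed correct)
9. x = 1*(1367) + (2)*(681) + (0) = 2729 (agrees with the printout)
10. x = 1*(2729) + (2)*(1367) + (0) = 5463 (exactly as logged)
No step deviates from the rules.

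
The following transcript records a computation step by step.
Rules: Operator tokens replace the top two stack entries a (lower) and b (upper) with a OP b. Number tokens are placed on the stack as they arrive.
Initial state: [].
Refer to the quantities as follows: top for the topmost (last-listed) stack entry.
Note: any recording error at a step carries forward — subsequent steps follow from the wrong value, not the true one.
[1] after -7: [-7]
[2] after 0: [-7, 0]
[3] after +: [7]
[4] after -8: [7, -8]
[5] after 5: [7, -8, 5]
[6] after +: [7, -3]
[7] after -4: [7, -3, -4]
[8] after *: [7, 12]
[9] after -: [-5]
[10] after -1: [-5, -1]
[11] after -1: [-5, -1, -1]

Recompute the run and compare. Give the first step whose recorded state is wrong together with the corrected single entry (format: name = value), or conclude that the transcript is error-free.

Step 1: push -7: top = -7 — consistent with the transcript.
Step 2: push 0: top = 0 — consistent with the transcript.
Step 3: -7 + 0 = -7 — not what was recorded.
First incorrect step: 3; the correct value is top = -7.

step 3, top = -7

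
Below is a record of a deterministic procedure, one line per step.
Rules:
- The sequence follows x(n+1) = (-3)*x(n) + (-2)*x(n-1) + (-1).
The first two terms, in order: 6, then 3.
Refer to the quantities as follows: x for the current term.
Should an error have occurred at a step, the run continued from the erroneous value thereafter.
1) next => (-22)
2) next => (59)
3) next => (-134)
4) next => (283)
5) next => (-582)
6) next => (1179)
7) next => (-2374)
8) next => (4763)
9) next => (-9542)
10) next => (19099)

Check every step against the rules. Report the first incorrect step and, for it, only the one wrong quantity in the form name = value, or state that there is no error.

Recomputing the run from the initial state:
step 1: x = -22
step 2: x = 59
step 3: x = -134
step 4: x = 283
step 5: x = -582
step 6: x = 1179
step 7: x = -2374
step 8: x = 4763
step 9: x = -9542
step 10: x = 19099
This matches the record at every step.

no error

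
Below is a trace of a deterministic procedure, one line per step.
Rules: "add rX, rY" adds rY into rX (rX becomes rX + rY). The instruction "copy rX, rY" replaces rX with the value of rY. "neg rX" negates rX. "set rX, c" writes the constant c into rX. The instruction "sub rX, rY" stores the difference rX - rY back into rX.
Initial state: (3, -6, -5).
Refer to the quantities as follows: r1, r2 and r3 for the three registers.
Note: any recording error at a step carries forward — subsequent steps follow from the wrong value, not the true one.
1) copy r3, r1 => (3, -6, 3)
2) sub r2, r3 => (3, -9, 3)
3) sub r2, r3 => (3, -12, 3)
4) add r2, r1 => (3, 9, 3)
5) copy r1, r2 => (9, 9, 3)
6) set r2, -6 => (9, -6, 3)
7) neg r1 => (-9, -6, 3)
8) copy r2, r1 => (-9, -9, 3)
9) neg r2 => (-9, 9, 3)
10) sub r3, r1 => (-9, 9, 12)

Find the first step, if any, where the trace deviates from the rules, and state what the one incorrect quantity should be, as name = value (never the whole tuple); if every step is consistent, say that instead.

Recomputing the run from the initial state:
step 1: r1 = 3, r2 = -6, r3 = 3
step 2: r1 = 3, r2 = -9, r3 = 3
step 3: r1 = 3, r2 = -12, r3 = 3
step 4: r1 = 3, r2 = -9, r3 = 3
step 5: r1 = -9, r2 = -9, r3 = 3
step 6: r1 = -9, r2 = -6, r3 = 3
step 7: r1 = 9, r2 = -6, r3 = 3
step 8: r1 = 9, r2 = 9, r3 = 3
step 9: r1 = 9, r2 = -9, r3 = 3
step 10: r1 = 9, r2 = -9, r3 = -6
The first disagreement with the trace is at step 4, where the value should be r2 = -9.

step 4, r2 = -9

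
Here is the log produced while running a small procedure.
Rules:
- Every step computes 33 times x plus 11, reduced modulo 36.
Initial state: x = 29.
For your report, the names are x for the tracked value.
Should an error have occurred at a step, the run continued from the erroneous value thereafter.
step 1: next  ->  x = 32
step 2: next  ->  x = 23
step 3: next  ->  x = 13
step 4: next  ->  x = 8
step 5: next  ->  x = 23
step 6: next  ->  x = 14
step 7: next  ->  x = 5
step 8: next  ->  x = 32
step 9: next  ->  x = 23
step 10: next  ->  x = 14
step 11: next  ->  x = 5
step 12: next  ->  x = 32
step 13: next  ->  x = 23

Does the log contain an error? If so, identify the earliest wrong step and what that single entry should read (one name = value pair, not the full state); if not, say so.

step 3, x = 14

Step 1: x = (33*29 + 11) mod 36 = 32 — in agreement.
Step 2: x = (33*32 + 11) mod 36 = 23 — verified.
Step 3: x = (33*23 + 11) mod 36 = 14 — not what was recorded.
Conclusion: step 3 carries the first error; the entry should be x = 14.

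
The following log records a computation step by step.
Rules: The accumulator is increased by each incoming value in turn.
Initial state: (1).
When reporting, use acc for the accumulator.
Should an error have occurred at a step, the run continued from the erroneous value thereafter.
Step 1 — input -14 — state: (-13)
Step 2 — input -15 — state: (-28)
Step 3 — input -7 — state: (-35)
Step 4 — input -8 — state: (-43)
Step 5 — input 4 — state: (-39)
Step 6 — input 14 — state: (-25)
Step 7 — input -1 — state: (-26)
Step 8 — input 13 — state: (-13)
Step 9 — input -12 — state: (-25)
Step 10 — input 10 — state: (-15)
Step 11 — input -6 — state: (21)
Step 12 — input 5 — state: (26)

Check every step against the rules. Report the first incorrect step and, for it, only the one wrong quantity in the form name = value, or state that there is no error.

step 11, acc = -21

1. acc = 1 + -14 = -13 (in agreement)
2. acc = -13 + -15 = -28 (agrees with the log)
3. acc = -28 + -7 = -35 (no discrepancy)
4. acc = -35 + -8 = -43 (exactly as logged)
5. acc = -43 + 4 = -39 (same as recorded)
6. acc = -39 + 14 = -25 (matches)
7. acc = -25 + -1 = -26 (confirmed correct)
8. acc = -26 + 13 = -13 (no discrepancy)
9. acc = -13 + -12 = -25 (exactly as logged)
10. acc = -25 + 10 = -15 (verified)
11. acc = -15 + -6 = -21 (first mismatch against the log)
Conclusion: step 11 carries the first error; the entry should be acc = -21.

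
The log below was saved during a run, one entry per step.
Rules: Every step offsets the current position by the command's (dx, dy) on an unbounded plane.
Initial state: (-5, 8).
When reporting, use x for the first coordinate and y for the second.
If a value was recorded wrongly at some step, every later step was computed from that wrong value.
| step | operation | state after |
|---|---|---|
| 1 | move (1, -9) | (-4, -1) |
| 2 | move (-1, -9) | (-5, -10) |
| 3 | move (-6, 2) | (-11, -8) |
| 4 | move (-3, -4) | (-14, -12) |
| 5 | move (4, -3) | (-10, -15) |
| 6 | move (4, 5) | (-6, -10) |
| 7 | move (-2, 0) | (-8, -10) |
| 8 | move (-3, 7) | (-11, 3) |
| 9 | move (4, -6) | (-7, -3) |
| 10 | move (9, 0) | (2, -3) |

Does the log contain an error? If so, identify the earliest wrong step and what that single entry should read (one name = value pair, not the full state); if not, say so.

step 8, y = -3

Recomputing the run from the initial state:
step 1: x = -4, y = -1
step 2: x = -5, y = -10
step 3: x = -11, y = -8
step 4: x = -14, y = -12
step 5: x = -10, y = -15
step 6: x = -6, y = -10
step 7: x = -8, y = -10
step 8: x = -11, y = -3
step 9: x = -7, y = -9
step 10: x = 2, y = -9
The first disagreement with the log is at step 8, where the value should be y = -3.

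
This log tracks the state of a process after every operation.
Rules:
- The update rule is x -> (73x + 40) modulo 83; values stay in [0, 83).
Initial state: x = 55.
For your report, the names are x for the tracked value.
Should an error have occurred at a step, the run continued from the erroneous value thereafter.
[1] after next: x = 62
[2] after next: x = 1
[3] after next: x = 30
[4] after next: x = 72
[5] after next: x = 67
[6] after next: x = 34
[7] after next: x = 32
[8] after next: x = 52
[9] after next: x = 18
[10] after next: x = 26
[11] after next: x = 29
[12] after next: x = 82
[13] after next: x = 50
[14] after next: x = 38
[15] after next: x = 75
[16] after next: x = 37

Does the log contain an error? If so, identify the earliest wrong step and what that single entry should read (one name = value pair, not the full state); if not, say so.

Recomputing the run from the initial state:
step 1: x = 71
step 2: x = 77
step 3: x = 17
step 4: x = 36
step 5: x = 12
step 6: x = 3
step 7: x = 10
step 8: x = 23
step 9: x = 59
step 10: x = 31
step 11: x = 62
step 12: x = 1
step 13: x = 30
step 14: x = 72
step 15: x = 67
step 16: x = 34
The first disagreement with the log is at step 1, where the value should be x = 71.

step 1, x = 71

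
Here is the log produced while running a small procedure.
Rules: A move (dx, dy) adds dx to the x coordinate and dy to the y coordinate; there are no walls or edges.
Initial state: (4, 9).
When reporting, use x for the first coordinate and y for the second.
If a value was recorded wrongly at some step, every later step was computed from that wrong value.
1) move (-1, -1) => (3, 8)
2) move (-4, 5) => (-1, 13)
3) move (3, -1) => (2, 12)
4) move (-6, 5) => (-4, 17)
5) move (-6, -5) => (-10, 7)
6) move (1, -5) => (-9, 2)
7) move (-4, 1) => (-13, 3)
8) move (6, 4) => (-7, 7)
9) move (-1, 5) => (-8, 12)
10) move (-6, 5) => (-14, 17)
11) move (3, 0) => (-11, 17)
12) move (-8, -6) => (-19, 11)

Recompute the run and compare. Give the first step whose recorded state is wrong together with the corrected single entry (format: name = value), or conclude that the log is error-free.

Recomputing the run from the initial state:
step 1: x = 3, y = 8
step 2: x = -1, y = 13
step 3: x = 2, y = 12
step 4: x = -4, y = 17
step 5: x = -10, y = 12
step 6: x = -9, y = 7
step 7: x = -13, y = 8
step 8: x = -7, y = 12
step 9: x = -8, y = 17
step 10: x = -14, y = 22
step 11: x = -11, y = 22
step 12: x = -19, y = 16
The first disagreement with the log is at step 5, where the value should be y = 12.

step 5, y = 12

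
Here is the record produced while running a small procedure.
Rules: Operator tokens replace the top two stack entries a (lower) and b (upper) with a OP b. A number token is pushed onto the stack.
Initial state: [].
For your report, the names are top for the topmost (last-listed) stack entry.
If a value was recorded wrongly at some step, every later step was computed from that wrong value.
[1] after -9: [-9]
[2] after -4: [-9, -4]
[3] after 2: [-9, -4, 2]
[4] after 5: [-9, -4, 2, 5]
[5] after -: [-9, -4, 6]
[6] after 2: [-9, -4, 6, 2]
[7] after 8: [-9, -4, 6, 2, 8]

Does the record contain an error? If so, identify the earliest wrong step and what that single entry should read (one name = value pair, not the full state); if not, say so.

step 5, top = -3

Step 1: push -9: top = -9 — verified.
Step 2: push -4: top = -4 — exactly as logged.
Step 3: push 2: top = 2 — agrees with the record.
Step 4: push 5: top = 5 — matches.
Step 5: 2 - 5 = -3 — a discrepancy with the record.
So the first discrepancy is step 5, where the right value is top = -3.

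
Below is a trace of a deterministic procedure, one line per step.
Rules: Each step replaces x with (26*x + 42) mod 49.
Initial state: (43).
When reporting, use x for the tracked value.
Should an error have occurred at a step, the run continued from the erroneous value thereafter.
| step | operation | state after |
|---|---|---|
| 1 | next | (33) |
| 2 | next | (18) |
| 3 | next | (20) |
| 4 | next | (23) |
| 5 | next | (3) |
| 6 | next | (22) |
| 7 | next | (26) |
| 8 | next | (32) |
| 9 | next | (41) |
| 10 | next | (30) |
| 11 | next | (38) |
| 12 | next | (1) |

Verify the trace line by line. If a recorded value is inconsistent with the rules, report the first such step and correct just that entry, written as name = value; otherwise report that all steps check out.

1. x = (26*43 + 42) mod 49 = 33 (same as recorded)
2. x = (26*33 + 42) mod 49 = 18 (matches)
3. x = (26*18 + 42) mod 49 = 20 (in agreement)
4. x = (26*20 + 42) mod 49 = 23 (in agreement)
5. x = (26*23 + 42) mod 49 = 3 (verified)
6. x = (26*3 + 42) mod 49 = 22 (same as recorded)
7. x = (26*22 + 42) mod 49 = 26 (in agreement)
8. x = (26*26 + 42) mod 49 = 32 (exactly as logged)
9. x = (26*32 + 42) mod 49 = 41 (same as recorded)
10. x = (26*41 + 42) mod 49 = 30 (matches)
11. x = (26*30 + 42) mod 49 = 38 (in agreement)
12. x = (26*38 + 42) mod 49 = 1 (exactly as logged)
Each recorded entry agrees with the recomputation.

no error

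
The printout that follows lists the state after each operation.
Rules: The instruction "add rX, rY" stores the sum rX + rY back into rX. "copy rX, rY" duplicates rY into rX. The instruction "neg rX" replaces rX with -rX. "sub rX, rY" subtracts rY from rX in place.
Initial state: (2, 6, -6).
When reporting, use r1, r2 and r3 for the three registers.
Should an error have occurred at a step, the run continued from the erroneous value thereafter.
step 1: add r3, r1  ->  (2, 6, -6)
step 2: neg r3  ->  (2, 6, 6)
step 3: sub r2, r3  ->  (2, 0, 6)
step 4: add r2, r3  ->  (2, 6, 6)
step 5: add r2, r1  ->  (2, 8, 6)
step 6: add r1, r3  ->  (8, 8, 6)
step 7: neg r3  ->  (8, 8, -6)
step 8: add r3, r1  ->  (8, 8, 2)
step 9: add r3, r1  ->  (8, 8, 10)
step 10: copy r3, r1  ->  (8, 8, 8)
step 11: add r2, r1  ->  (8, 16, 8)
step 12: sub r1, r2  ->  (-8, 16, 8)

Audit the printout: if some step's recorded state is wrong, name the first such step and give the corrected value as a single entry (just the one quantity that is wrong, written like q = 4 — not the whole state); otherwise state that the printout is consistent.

Recomputing the run from the initial state:
step 1: r1 = 2, r2 = 6, r3 = -4
step 2: r1 = 2, r2 = 6, r3 = 4
step 3: r1 = 2, r2 = 2, r3 = 4
step 4: r1 = 2, r2 = 6, r3 = 4
step 5: r1 = 2, r2 = 8, r3 = 4
step 6: r1 = 6, r2 = 8, r3 = 4
step 7: r1 = 6, r2 = 8, r3 = -4
step 8: r1 = 6, r2 = 8, r3 = 2
step 9: r1 = 6, r2 = 8, r3 = 8
step 10: r1 = 6, r2 = 8, r3 = 6
step 11: r1 = 6, r2 = 14, r3 = 6
step 12: r1 = -8, r2 = 14, r3 = 6
The first disagreement with the printout is at step 1, where the value should be r3 = -4.

step 1, r3 = -4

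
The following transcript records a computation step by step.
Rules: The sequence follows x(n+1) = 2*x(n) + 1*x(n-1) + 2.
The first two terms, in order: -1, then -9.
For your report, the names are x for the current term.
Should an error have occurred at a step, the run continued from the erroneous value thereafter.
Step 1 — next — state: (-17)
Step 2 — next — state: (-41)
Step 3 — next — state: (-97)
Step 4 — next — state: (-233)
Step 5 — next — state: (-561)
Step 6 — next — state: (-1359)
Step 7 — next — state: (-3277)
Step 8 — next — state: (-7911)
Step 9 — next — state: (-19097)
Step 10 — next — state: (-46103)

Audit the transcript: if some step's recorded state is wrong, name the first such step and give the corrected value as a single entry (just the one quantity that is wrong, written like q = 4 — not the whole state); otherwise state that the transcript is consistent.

step 1: x = 2*(-9) + (1)*(-1) + (2) = -17 -> confirmed correct
step 2: x = 2*(-17) + (1)*(-9) + (2) = -41 -> in agreement
step 3: x = 2*(-41) + (1)*(-17) + (2) = -97 -> consistent with the transcript
step 4: x = 2*(-97) + (1)*(-41) + (2) = -233 -> exactly as logged
step 5: x = 2*(-233) + (1)*(-97) + (2) = -561 -> in agreement
step 6: x = 2*(-561) + (1)*(-233) + (2) = -1353 -> the recorded entry deviates here
Conclusion: step 6 carries the first error; the entry should be x = -1353.

step 6, x = -1353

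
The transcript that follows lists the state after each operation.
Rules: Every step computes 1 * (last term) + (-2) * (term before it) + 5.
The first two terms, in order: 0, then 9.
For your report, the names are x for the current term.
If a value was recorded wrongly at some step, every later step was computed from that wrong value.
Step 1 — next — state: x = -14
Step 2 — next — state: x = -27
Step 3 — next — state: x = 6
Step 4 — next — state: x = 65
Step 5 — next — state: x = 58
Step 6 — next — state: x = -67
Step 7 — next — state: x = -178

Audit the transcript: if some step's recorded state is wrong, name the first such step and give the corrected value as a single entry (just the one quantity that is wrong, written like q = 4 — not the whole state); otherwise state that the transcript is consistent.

step 1, x = 14

1. x = 1*(9) + (-2)*(0) + (5) = 14 (a discrepancy with the transcript)
Conclusion: step 1 carries the first error; the entry should be x = 14.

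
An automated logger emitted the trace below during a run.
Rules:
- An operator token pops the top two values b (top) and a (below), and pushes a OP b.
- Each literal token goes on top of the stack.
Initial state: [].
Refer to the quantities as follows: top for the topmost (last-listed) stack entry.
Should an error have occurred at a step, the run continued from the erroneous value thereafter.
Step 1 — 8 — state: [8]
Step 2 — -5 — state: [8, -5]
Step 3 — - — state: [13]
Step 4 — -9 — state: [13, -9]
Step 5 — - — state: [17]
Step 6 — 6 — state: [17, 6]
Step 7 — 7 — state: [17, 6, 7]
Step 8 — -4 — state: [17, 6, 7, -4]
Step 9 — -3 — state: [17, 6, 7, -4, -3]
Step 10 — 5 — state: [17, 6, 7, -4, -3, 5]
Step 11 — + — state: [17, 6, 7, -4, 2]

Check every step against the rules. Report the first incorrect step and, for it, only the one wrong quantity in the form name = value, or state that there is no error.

Step 1: push 8: top = 8 — agrees with the trace.
Step 2: push -5: top = -5 — checks out.
Step 3: 8 - -5 = 13 — in agreement.
Step 4: push -9: top = -9 — checks out.
Step 5: 13 - -9 = 22 — first mismatch against the trace.
Step 5 is the first one off; corrected, top = 22.

step 5, top = 22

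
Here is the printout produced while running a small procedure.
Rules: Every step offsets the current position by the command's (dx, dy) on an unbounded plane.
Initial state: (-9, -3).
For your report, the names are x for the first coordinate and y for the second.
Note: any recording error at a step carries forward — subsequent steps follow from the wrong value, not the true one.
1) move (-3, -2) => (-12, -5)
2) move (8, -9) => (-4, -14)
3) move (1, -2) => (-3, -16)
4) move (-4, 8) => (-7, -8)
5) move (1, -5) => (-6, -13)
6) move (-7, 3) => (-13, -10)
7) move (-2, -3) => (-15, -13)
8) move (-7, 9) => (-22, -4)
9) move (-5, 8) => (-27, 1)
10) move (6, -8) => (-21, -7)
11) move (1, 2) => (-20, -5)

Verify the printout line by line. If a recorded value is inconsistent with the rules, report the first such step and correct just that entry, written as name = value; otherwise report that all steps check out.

Step 1: x = -9 + (-3) = -12, y = -3 + (-2) = -5 — exactly as logged.
Step 2: x = -12 + (8) = -4, y = -5 + (-9) = -14 — no discrepancy.
Step 3: x = -4 + (1) = -3, y = -14 + (-2) = -16 — matches.
Step 4: x = -3 + (-4) = -7, y = -16 + (8) = -8 — verified.
Step 5: x = -7 + (1) = -6, y = -8 + (-5) = -13 — same as recorded.
Step 6: x = -6 + (-7) = -13, y = -13 + (3) = -10 — consistent with the printout.
Step 7: x = -13 + (-2) = -15, y = -10 + (-3) = -13 — same as recorded.
Step 8: x = -15 + (-7) = -22, y = -13 + (9) = -4 — in agreement.
Step 9: x = -22 + (-5) = -27, y = -4 + (8) = 4 — first mismatch against the printout.
Conclusion: step 9 carries the first error; the entry should be y = 4.

step 9, y = 4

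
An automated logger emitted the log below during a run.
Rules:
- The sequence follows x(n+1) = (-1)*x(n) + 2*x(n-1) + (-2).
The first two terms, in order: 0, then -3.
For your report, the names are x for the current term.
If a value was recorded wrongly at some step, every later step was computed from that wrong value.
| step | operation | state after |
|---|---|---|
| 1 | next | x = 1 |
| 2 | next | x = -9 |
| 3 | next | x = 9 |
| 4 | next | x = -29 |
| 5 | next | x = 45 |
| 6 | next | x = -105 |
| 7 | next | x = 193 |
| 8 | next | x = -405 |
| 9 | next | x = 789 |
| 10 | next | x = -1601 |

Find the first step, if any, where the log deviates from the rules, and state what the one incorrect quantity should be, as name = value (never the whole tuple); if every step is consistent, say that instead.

step 1: x = -1*(-3) + (2)*(0) + (-2) = 1 -> in agreement
step 2: x = -1*(1) + (2)*(-3) + (-2) = -9 -> verified
step 3: x = -1*(-9) + (2)*(1) + (-2) = 9 -> consistent with the log
step 4: x = -1*(9) + (2)*(-9) + (-2) = -29 -> confirmed correct
step 5: x = -1*(-29) + (2)*(9) + (-2) = 45 -> verified
step 6: x = -1*(45) + (2)*(-29) + (-2) = -105 -> exactly as logged
step 7: x = -1*(-105) + (2)*(45) + (-2) = 193 -> consistent with the log
step 8: x = -1*(193) + (2)*(-105) + (-2) = -405 -> exactly as logged
step 9: x = -1*(-405) + (2)*(193) + (-2) = 789 -> matches
step 10: x = -1*(789) + (2)*(-405) + (-2) = -1601 -> no discrepancy
All entries verified; no error found.

no error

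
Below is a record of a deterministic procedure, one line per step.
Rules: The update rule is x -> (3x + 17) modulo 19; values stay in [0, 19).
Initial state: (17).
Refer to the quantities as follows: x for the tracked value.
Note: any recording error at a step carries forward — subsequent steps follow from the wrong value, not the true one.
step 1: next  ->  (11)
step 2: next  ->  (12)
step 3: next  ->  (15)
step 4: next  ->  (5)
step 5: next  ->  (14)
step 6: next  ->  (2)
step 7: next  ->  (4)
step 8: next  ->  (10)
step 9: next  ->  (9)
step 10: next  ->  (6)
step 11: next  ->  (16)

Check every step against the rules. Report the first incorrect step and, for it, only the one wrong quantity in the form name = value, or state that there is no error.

step 5, x = 13

Step 1: x = (3*17 + 17) mod 19 = 11 — exactly as logged.
Step 2: x = (3*11 + 17) mod 19 = 12 — same as recorded.
Step 3: x = (3*12 + 17) mod 19 = 15 — checks out.
Step 4: x = (3*15 + 17) mod 19 = 5 — in agreement.
Step 5: x = (3*5 + 17) mod 19 = 13 — this is not what the record shows.
First deviation found at step 5; the corrected entry is x = 13.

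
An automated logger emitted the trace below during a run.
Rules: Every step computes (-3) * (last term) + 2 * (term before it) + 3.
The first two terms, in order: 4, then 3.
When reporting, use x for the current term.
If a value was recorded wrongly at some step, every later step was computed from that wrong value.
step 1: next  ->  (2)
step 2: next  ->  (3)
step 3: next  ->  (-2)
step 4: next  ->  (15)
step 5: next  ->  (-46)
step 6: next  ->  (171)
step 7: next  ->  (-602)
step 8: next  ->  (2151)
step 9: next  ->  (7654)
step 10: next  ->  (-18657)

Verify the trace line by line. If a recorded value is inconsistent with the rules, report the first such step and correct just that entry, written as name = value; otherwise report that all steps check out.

step 9, x = -7654

1. x = -3*(3) + (2)*(4) + (3) = 2 (consistent with the trace)
2. x = -3*(2) + (2)*(3) + (3) = 3 (agrees with the trace)
3. x = -3*(3) + (2)*(2) + (3) = -2 (exactly as logged)
4. x = -3*(-2) + (2)*(3) + (3) = 15 (verified)
5. x = -3*(15) + (2)*(-2) + (3) = -46 (matches)
6. x = -3*(-46) + (2)*(15) + (3) = 171 (no discrepancy)
7. x = -3*(171) + (2)*(-46) + (3) = -602 (no discrepancy)
8. x = -3*(-602) + (2)*(171) + (3) = 2151 (agrees with the trace)
9. x = -3*(2151) + (2)*(-602) + (3) = -7654 (a discrepancy with the trace)
First deviation found at step 9; the corrected entry is x = -7654.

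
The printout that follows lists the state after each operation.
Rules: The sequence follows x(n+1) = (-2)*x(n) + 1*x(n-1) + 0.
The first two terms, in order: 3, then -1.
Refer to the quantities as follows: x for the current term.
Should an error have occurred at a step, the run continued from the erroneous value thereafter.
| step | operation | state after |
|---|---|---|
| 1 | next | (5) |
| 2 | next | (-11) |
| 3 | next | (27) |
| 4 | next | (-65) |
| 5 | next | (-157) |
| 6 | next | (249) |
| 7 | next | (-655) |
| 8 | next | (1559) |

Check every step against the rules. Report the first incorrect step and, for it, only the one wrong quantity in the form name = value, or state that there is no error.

step 5, x = 157

Step 1: x = -2*(-1) + (1)*(3) + (0) = 5 — same as recorded.
Step 2: x = -2*(5) + (1)*(-1) + (0) = -11 — consistent with the printout.
Step 3: x = -2*(-11) + (1)*(5) + (0) = 27 — confirmed correct.
Step 4: x = -2*(27) + (1)*(-11) + (0) = -65 — no discrepancy.
Step 5: x = -2*(-65) + (1)*(27) + (0) = 157 — this is not what the printout shows.
The earliest wrong entry is at step 5: it should read x = 157.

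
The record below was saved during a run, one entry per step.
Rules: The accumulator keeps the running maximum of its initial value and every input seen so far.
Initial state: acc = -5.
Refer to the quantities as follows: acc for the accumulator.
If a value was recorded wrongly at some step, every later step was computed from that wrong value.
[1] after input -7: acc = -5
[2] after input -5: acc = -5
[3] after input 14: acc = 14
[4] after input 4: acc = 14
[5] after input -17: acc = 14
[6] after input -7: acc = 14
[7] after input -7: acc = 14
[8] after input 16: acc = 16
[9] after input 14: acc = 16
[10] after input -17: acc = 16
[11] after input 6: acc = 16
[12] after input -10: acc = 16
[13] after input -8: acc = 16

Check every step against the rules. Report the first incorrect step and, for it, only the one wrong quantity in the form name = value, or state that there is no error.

no error

Recomputing the run from the initial state:
step 1: acc = -5
step 2: acc = -5
step 3: acc = 14
step 4: acc = 14
step 5: acc = 14
step 6: acc = 14
step 7: acc = 14
step 8: acc = 16
step 9: acc = 16
step 10: acc = 16
step 11: acc = 16
step 12: acc = 16
step 13: acc = 16
This matches the record at every step.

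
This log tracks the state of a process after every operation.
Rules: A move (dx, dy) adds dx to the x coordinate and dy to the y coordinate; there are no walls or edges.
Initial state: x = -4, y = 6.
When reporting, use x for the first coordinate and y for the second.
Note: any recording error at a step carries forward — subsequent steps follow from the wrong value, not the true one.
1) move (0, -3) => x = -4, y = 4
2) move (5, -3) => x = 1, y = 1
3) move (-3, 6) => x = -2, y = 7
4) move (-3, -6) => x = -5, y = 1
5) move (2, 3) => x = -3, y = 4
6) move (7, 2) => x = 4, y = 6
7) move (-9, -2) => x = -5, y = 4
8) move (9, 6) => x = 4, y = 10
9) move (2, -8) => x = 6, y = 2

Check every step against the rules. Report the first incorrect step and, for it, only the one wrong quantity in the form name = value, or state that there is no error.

Recomputing the run from the initial state:
step 1: x = -4, y = 3
step 2: x = 1, y = 0
step 3: x = -2, y = 6
step 4: x = -5, y = 0
step 5: x = -3, y = 3
step 6: x = 4, y = 5
step 7: x = -5, y = 3
step 8: x = 4, y = 9
step 9: x = 6, y = 1
The first disagreement with the log is at step 1, where the value should be y = 3.

step 1, y = 3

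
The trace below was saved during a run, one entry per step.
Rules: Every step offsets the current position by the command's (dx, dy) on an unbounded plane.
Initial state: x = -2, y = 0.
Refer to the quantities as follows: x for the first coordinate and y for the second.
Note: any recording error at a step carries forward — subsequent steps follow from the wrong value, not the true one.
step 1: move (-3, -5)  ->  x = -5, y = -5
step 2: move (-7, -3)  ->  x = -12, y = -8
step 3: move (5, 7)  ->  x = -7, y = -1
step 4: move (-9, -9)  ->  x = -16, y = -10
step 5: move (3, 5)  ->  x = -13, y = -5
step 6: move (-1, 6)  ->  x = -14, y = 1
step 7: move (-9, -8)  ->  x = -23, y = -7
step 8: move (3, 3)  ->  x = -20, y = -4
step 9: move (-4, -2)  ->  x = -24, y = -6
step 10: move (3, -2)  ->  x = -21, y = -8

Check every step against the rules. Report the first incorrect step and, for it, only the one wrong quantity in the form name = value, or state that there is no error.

no error

Recomputing the run from the initial state:
step 1: x = -5, y = -5
step 2: x = -12, y = -8
step 3: x = -7, y = -1
step 4: x = -16, y = -10
step 5: x = -13, y = -5
step 6: x = -14, y = 1
step 7: x = -23, y = -7
step 8: x = -20, y = -4
step 9: x = -24, y = -6
step 10: x = -21, y = -8
This matches the trace at every step.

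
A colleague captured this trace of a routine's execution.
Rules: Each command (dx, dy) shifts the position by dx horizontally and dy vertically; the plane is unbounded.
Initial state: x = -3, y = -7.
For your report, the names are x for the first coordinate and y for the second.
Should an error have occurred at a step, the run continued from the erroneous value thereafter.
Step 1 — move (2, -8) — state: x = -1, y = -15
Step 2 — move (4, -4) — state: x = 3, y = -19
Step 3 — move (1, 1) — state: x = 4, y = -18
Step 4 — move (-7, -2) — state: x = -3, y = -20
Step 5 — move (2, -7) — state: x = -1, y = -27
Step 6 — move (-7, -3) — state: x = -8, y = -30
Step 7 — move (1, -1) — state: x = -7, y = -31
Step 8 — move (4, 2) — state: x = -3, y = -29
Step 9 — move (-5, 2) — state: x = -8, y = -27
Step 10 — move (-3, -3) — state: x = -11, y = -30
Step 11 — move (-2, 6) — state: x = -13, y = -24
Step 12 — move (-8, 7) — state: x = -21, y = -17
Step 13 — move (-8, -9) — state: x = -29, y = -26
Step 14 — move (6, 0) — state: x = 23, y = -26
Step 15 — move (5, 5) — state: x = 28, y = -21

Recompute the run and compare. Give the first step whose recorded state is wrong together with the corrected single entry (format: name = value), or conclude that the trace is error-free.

Step 1: x = -3 + (2) = -1, y = -7 + (-8) = -15 — exactly as logged.
Step 2: x = -1 + (4) = 3, y = -15 + (-4) = -19 — in agreement.
Step 3: x = 3 + (1) = 4, y = -19 + (1) = -18 — agrees with the trace.
Step 4: x = 4 + (-7) = -3, y = -18 + (-2) = -20 — no discrepancy.
Step 5: x = -3 + (2) = -1, y = -20 + (-7) = -27 — in agreement.
Step 6: x = -1 + (-7) = -8, y = -27 + (-3) = -30 — exactly as logged.
Step 7: x = -8 + (1) = -7, y = -30 + (-1) = -31 — checks out.
Step 8: x = -7 + (4) = -3, y = -31 + (2) = -29 — exactly as logged.
Step 9: x = -3 + (-5) = -8, y = -29 + (2) = -27 — checks out.
Step 10: x = -8 + (-3) = -11, y = -27 + (-3) = -30 — in agreement.
Step 11: x = -11 + (-2) = -13, y = -30 + (6) = -24 — confirmed correct.
Step 12: x = -13 + (-8) = -21, y = -24 + (7) = -17 — agrees with the trace.
Step 13: x = -21 + (-8) = -29, y = -17 + (-9) = -26 — checks out.
Step 14: x = -29 + (6) = -23, y = -26 + (0) = -26 — a discrepancy with the trace.
First incorrect step: 14; the correct value is x = -23.

step 14, x = -23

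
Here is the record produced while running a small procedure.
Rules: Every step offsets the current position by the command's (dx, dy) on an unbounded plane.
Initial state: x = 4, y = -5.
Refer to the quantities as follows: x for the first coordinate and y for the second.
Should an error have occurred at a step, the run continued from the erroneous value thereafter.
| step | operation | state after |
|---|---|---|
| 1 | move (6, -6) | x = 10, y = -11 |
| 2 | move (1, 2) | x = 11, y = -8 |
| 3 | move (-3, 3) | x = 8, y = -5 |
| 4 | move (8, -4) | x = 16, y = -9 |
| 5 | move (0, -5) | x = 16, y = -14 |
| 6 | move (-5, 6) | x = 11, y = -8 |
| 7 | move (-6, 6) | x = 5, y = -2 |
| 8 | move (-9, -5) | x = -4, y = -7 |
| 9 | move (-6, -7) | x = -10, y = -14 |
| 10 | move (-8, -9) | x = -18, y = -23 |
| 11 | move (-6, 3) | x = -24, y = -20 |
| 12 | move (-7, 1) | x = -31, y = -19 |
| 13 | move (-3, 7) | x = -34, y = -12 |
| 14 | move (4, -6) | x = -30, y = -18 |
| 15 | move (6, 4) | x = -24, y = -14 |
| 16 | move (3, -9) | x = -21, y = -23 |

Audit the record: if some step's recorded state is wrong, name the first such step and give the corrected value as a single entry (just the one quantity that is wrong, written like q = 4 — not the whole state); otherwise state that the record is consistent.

Recomputing the run from the initial state:
step 1: x = 10, y = -11
step 2: x = 11, y = -9
step 3: x = 8, y = -6
step 4: x = 16, y = -10
step 5: x = 16, y = -15
step 6: x = 11, y = -9
step 7: x = 5, y = -3
step 8: x = -4, y = -8
step 9: x = -10, y = -15
step 10: x = -18, y = -24
step 11: x = -24, y = -21
step 12: x = -31, y = -20
step 13: x = -34, y = -13
step 14: x = -30, y = -19
step 15: x = -24, y = -15
step 16: x = -21, y = -24
The first disagreement with the record is at step 2, where the value should be y = -9.

step 2, y = -9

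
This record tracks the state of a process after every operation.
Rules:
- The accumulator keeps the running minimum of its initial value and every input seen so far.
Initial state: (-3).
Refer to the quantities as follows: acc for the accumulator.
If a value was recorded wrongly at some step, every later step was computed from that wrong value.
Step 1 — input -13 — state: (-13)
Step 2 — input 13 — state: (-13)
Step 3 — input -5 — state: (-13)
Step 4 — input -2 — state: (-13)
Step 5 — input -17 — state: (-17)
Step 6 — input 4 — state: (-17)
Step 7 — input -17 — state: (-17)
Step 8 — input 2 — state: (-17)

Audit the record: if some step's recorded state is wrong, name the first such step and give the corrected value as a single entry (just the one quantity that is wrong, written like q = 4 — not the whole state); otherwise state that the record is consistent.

no error

Recomputing the run from the initial state:
step 1: acc = -13
step 2: acc = -13
step 3: acc = -13
step 4: acc = -13
step 5: acc = -17
step 6: acc = -17
step 7: acc = -17
step 8: acc = -17
This matches the record at every step.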